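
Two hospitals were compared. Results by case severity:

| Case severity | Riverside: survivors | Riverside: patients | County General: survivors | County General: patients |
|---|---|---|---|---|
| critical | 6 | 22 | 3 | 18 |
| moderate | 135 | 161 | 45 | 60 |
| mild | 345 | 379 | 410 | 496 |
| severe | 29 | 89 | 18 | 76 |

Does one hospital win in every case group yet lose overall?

Critical: Riverside 6/22 = 27.3%, County General 3/18 = 16.7% → Riverside
Moderate: Riverside 135/161 = 83.9%, County General 45/60 = 75.0% → Riverside
Mild: Riverside 345/379 = 91.0%, County General 410/496 = 82.7% → Riverside
Severe: Riverside 29/89 = 32.6%, County General 18/76 = 23.7% → Riverside
Overall: Riverside 515/651 = 79.1%, County General 476/650 = 73.2% → Riverside
Riverside wins overall and in every case group — no reversal.

No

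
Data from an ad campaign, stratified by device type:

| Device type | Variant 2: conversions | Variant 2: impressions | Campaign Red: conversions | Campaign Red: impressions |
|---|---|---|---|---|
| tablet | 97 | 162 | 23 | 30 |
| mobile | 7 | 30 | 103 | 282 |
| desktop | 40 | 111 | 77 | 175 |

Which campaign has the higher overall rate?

Tablet: Variant 2 97/162 = 59.9%, Campaign Red 23/30 = 76.7% → Campaign Red
Mobile: Variant 2 7/30 = 23.3%, Campaign Red 103/282 = 36.5% → Campaign Red
Desktop: Variant 2 40/111 = 36.0%, Campaign Red 77/175 = 44.0% → Campaign Red
Overall: Variant 2 144/303 = 47.5%, Campaign Red 203/487 = 41.7% → Variant 2
(Campaign Red wins every device group but Variant 2 wins overall — Campaign Red's impressions skew toward the low-rate mobile group.)

Variant 2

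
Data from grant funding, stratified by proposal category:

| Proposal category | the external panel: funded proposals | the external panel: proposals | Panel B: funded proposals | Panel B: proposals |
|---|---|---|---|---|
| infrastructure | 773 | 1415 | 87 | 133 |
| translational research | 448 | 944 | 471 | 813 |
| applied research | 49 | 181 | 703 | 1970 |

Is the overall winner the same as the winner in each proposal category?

Infrastructure: the external panel 773/1415 = 54.6%, Panel B 87/133 = 65.4% → Panel B
Translational research: the external panel 448/944 = 47.5%, Panel B 471/813 = 57.9% → Panel B
Applied research: the external panel 49/181 = 27.1%, Panel B 703/1970 = 35.7% → Panel B
Overall: the external panel 1270/2540 = 50.0%, Panel B 1261/2916 = 43.2% → the external panel
Panel B wins each proposal group but the external panel wins overall — the comparison reverses. Panel B's proposals skew toward applied research, which has a lower base rate.

No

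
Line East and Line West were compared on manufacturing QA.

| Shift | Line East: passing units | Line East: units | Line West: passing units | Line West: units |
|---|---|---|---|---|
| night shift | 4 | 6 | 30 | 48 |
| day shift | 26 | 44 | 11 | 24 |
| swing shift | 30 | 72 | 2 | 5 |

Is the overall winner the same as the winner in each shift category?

No

Night shift: Line East 4/6 = 66.7%, Line West 30/48 = 62.5% → Line East
Day shift: Line East 26/44 = 59.1%, Line West 11/24 = 45.8% → Line East
Swing shift: Line East 30/72 = 41.7%, Line West 2/5 = 40.0% → Line East
Overall: Line East 60/122 = 49.2%, Line West 43/77 = 55.8% → Line West
Line East wins each shift group but Line West wins overall — the comparison reverses. Line East's units skew toward swing shift, which has a lower base rate.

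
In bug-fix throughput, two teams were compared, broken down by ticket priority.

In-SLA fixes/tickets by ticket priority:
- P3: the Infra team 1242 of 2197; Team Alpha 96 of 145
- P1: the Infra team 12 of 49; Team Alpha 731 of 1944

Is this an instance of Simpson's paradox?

Yes

P3: the Infra team 1242/2197 = 56.5%, Team Alpha 96/145 = 66.2% → Team Alpha
P1: the Infra team 12/49 = 24.5%, Team Alpha 731/1944 = 37.6% → Team Alpha
Overall: the Infra team 1254/2246 = 55.8%, Team Alpha 827/2089 = 39.6% → the Infra team
Team Alpha wins each ticket group but the Infra team wins overall — the comparison reverses. Team Alpha's tickets skew toward P1, which has a lower base rate.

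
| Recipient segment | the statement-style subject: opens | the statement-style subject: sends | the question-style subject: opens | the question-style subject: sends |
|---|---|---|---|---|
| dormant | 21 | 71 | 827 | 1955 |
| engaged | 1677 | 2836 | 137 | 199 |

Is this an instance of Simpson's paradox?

Yes

Dormant: the statement-style subject 21/71 = 29.6%, the question-style subject 827/1955 = 42.3% → the question-style subject
Engaged: the statement-style subject 1677/2836 = 59.1%, the question-style subject 137/199 = 68.8% → the question-style subject
Overall: the statement-style subject 1698/2907 = 58.4%, the question-style subject 964/2154 = 44.8% → the statement-style subject
The question-style subject wins each recipient group but the statement-style subject wins overall — the comparison reverses. The question-style subject's sends skew toward dormant, which has a lower base rate.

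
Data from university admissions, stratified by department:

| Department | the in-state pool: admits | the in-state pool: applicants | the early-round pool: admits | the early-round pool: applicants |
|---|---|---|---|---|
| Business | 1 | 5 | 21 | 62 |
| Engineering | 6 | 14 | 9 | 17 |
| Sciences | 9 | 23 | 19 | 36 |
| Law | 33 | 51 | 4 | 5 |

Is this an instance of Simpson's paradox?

Business: the in-state pool 1/5 = 20.0%, the early-round pool 21/62 = 33.9% → the early-round pool
Engineering: the in-state pool 6/14 = 42.9%, the early-round pool 9/17 = 52.9% → the early-round pool
Sciences: the in-state pool 9/23 = 39.1%, the early-round pool 19/36 = 52.8% → the early-round pool
Law: the in-state pool 33/51 = 64.7%, the early-round pool 4/5 = 80.0% → the early-round pool
Overall: the in-state pool 49/93 = 52.7%, the early-round pool 53/120 = 44.2% → the in-state pool
The early-round pool wins each department group but the in-state pool wins overall — the comparison reverses. The early-round pool's applicants skew toward Business, which has a lower base rate.

Yes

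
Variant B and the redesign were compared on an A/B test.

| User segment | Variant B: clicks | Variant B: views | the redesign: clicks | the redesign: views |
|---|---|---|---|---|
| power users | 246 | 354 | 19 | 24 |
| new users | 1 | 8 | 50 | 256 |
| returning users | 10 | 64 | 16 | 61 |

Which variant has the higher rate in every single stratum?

the redesign

Power users: Variant B 246/354 = 69.5%, the redesign 19/24 = 79.2% → the redesign
New users: Variant B 1/8 = 12.5%, the redesign 50/256 = 19.5% → the redesign
Returning users: Variant B 10/64 = 15.6%, the redesign 16/61 = 26.2% → the redesign
The redesign has the higher rate in all 3 groups.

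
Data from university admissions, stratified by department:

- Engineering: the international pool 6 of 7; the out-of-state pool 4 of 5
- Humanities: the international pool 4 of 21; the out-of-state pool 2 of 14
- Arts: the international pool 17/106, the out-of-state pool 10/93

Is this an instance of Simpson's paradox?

No

Engineering: the international pool 6/7 = 85.7%, the out-of-state pool 4/5 = 80.0% → the international pool
Humanities: the international pool 4/21 = 19.0%, the out-of-state pool 2/14 = 14.3% → the international pool
Arts: the international pool 17/106 = 16.0%, the out-of-state pool 10/93 = 10.8% → the international pool
Overall: the international pool 27/134 = 20.1%, the out-of-state pool 16/112 = 14.3% → the international pool
The international pool wins overall and in every department group — no reversal.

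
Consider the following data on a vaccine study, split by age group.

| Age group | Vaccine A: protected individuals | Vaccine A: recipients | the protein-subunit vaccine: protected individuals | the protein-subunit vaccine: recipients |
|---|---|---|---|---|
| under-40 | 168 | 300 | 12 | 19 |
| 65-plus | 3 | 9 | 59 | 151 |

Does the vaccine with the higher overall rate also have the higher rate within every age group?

No

Under-40: Vaccine A 168/300 = 56.0%, the protein-subunit vaccine 12/19 = 63.2% → the protein-subunit vaccine
65-plus: Vaccine A 3/9 = 33.3%, the protein-subunit vaccine 59/151 = 39.1% → the protein-subunit vaccine
Overall: Vaccine A 171/309 = 55.3%, the protein-subunit vaccine 71/170 = 41.8% → Vaccine A
The protein-subunit vaccine wins each age group but Vaccine A wins overall — the comparison reverses. The protein-subunit vaccine's recipients skew toward 65-plus, which has a lower base rate.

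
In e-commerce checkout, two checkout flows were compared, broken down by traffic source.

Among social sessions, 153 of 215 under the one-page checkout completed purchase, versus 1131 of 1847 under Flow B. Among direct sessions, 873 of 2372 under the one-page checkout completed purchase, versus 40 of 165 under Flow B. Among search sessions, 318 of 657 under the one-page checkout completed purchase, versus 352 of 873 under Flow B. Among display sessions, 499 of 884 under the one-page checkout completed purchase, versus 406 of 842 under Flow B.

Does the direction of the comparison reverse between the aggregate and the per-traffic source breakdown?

Yes

Social: the one-page checkout 153/215 = 71.2%, Flow B 1131/1847 = 61.2% → the one-page checkout
Direct: the one-page checkout 873/2372 = 36.8%, Flow B 40/165 = 24.2% → the one-page checkout
Search: the one-page checkout 318/657 = 48.4%, Flow B 352/873 = 40.3% → the one-page checkout
Display: the one-page checkout 499/884 = 56.4%, Flow B 406/842 = 48.2% → the one-page checkout
Overall: the one-page checkout 1843/4128 = 44.6%, Flow B 1929/3727 = 51.8% → Flow B
The one-page checkout wins each traffic group but Flow B wins overall — the comparison reverses. The one-page checkout's sessions skew toward direct, which has a lower base rate.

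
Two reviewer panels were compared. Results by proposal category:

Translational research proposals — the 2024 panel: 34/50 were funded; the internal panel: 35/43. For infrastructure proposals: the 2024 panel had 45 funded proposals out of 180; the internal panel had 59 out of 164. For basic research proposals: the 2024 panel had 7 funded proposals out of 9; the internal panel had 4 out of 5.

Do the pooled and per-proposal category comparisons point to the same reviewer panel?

Yes

Translational research: the 2024 panel 34/50 = 68.0%, the internal panel 35/43 = 81.4% → the internal panel
Infrastructure: the 2024 panel 45/180 = 25.0%, the internal panel 59/164 = 36.0% → the internal panel
Basic research: the 2024 panel 7/9 = 77.8%, the internal panel 4/5 = 80.0% → the internal panel
Overall: the 2024 panel 86/239 = 36.0%, the internal panel 98/212 = 46.2% → the internal panel
The internal panel wins overall and in every proposal group — no reversal.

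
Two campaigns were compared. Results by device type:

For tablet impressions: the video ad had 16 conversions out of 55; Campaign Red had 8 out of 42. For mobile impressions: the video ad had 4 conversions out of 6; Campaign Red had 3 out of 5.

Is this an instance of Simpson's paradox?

Tablet: the video ad 16/55 = 29.1%, Campaign Red 8/42 = 19.0% → the video ad
Mobile: the video ad 4/6 = 66.7%, Campaign Red 3/5 = 60.0% → the video ad
Overall: the video ad 20/61 = 32.8%, Campaign Red 11/47 = 23.4% → the video ad
The video ad wins overall and in every device group — no reversal.

No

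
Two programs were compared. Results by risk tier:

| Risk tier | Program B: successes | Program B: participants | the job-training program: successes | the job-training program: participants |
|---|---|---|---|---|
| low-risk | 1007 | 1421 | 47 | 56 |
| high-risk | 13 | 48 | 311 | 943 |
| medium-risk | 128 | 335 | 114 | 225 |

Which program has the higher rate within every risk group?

the job-training program

Low-risk: Program B 1007/1421 = 70.9%, the job-training program 47/56 = 83.9% → the job-training program
High-risk: Program B 13/48 = 27.1%, the job-training program 311/943 = 33.0% → the job-training program
Medium-risk: Program B 128/335 = 38.2%, the job-training program 114/225 = 50.7% → the job-training program
The job-training program has the higher rate in all 3 groups.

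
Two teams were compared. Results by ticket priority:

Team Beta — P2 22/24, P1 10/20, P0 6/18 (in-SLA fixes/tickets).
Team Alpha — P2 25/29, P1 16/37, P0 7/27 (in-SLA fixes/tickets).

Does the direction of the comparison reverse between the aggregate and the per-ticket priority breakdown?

No

P2: Team Beta 22/24 = 91.7%, Team Alpha 25/29 = 86.2% → Team Beta
P1: Team Beta 10/20 = 50.0%, Team Alpha 16/37 = 43.2% → Team Beta
P0: Team Beta 6/18 = 33.3%, Team Alpha 7/27 = 25.9% → Team Beta
Overall: Team Beta 38/62 = 61.3%, Team Alpha 48/93 = 51.6% → Team Beta
Team Beta wins overall and in every ticket group — no reversal.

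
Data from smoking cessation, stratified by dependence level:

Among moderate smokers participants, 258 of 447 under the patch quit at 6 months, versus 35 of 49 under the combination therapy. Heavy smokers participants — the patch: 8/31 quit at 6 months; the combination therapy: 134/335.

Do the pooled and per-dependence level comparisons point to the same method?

Moderate smokers: the patch 258/447 = 57.7%, the combination therapy 35/49 = 71.4% → the combination therapy
Heavy smokers: the patch 8/31 = 25.8%, the combination therapy 134/335 = 40.0% → the combination therapy
Overall: the patch 266/478 = 55.6%, the combination therapy 169/384 = 44.0% → the patch
The combination therapy wins each dependence group but the patch wins overall — the comparison reverses. The combination therapy's participants skew toward heavy smokers, which has a lower base rate.

No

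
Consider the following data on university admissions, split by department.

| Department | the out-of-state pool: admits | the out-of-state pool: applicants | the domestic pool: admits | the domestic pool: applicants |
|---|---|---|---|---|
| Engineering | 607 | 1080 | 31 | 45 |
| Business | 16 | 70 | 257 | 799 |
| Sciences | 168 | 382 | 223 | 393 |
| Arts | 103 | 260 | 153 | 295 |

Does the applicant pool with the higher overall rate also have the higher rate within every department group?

No

Engineering: the out-of-state pool 607/1080 = 56.2%, the domestic pool 31/45 = 68.9% → the domestic pool
Business: the out-of-state pool 16/70 = 22.9%, the domestic pool 257/799 = 32.2% → the domestic pool
Sciences: the out-of-state pool 168/382 = 44.0%, the domestic pool 223/393 = 56.7% → the domestic pool
Arts: the out-of-state pool 103/260 = 39.6%, the domestic pool 153/295 = 51.9% → the domestic pool
Overall: the out-of-state pool 894/1792 = 49.9%, the domestic pool 664/1532 = 43.3% → the out-of-state pool
The domestic pool wins each department group but the out-of-state pool wins overall — the comparison reverses. The domestic pool's applicants skew toward Business, which has a lower base rate.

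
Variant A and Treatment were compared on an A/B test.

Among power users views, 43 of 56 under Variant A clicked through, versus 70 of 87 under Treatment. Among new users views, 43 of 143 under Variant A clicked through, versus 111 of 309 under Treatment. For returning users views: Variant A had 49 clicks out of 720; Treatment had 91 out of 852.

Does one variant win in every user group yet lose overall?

No

Power users: Variant A 43/56 = 76.8%, Treatment 70/87 = 80.5% → Treatment
New users: Variant A 43/143 = 30.1%, Treatment 111/309 = 35.9% → Treatment
Returning users: Variant A 49/720 = 6.8%, Treatment 91/852 = 10.7% → Treatment
Overall: Variant A 135/919 = 14.7%, Treatment 272/1248 = 21.8% → Treatment
Treatment wins overall and in every user group — no reversal.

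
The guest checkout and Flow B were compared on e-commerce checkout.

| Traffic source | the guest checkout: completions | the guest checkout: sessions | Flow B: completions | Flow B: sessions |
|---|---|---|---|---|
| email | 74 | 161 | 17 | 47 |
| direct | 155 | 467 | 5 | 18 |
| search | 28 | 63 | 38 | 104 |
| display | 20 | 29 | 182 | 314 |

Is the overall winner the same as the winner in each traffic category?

Email: the guest checkout 74/161 = 46.0%, Flow B 17/47 = 36.2% → the guest checkout
Direct: the guest checkout 155/467 = 33.2%, Flow B 5/18 = 27.8% → the guest checkout
Search: the guest checkout 28/63 = 44.4%, Flow B 38/104 = 36.5% → the guest checkout
Display: the guest checkout 20/29 = 69.0%, Flow B 182/314 = 58.0% → the guest checkout
Overall: the guest checkout 277/720 = 38.5%, Flow B 242/483 = 50.1% → Flow B
The guest checkout wins each traffic group but Flow B wins overall — the comparison reverses. The guest checkout's sessions skew toward direct, which has a lower base rate.

No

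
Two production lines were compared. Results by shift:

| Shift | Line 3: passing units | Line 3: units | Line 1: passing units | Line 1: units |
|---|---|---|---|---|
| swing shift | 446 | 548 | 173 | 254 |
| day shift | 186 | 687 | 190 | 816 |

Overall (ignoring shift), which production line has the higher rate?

Line 3

Swing shift: Line 3 446/548 = 81.4%, Line 1 173/254 = 68.1% → Line 3
Day shift: Line 3 186/687 = 27.1%, Line 1 190/816 = 23.3% → Line 3
Overall: Line 3 632/1235 = 51.2%, Line 1 363/1070 = 33.9% → Line 3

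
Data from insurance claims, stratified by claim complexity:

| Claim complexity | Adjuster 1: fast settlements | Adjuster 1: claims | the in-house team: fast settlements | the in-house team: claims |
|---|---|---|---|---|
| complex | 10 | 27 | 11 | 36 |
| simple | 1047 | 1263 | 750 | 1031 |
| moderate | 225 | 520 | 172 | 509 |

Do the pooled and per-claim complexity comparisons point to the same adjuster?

Yes

Complex: Adjuster 1 10/27 = 37.0%, the in-house team 11/36 = 30.6% → Adjuster 1
Simple: Adjuster 1 1047/1263 = 82.9%, the in-house team 750/1031 = 72.7% → Adjuster 1
Moderate: Adjuster 1 225/520 = 43.3%, the in-house team 172/509 = 33.8% → Adjuster 1
Overall: Adjuster 1 1282/1810 = 70.8%, the in-house team 933/1576 = 59.2% → Adjuster 1
Adjuster 1 wins overall and in every claim group — no reversal.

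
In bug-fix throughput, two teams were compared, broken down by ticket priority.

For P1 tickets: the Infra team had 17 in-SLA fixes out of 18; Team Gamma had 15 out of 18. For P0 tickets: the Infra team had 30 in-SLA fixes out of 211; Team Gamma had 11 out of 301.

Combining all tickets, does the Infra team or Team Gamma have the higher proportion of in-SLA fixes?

the Infra team

P1: the Infra team 17/18 = 94.4%, Team Gamma 15/18 = 83.3% → the Infra team
P0: the Infra team 30/211 = 14.2%, Team Gamma 11/301 = 3.7% → the Infra team
Overall: the Infra team 47/229 = 20.5%, Team Gamma 26/319 = 8.2% → the Infra team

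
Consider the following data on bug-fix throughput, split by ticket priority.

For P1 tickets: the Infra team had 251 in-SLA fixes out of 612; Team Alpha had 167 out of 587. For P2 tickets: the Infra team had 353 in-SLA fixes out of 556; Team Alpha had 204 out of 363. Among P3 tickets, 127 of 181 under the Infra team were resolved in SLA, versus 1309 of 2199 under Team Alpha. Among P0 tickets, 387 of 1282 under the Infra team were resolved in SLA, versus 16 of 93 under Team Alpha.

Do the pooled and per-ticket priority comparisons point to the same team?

P1: the Infra team 251/612 = 41.0%, Team Alpha 167/587 = 28.4% → the Infra team
P2: the Infra team 353/556 = 63.5%, Team Alpha 204/363 = 56.2% → the Infra team
P3: the Infra team 127/181 = 70.2%, Team Alpha 1309/2199 = 59.5% → the Infra team
P0: the Infra team 387/1282 = 30.2%, Team Alpha 16/93 = 17.2% → the Infra team
Overall: the Infra team 1118/2631 = 42.5%, Team Alpha 1696/3242 = 52.3% → Team Alpha
The Infra team wins each ticket group but Team Alpha wins overall — the comparison reverses. The Infra team's tickets skew toward P0, which has a lower base rate.

No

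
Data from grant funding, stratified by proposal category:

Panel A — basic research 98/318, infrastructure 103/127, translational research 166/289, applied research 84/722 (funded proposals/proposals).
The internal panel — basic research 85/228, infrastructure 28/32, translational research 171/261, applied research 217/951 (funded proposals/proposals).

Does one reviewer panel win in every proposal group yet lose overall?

No

Basic research: Panel A 98/318 = 30.8%, the internal panel 85/228 = 37.3% → the internal panel
Infrastructure: Panel A 103/127 = 81.1%, the internal panel 28/32 = 87.5% → the internal panel
Translational research: Panel A 166/289 = 57.4%, the internal panel 171/261 = 65.5% → the internal panel
Applied research: Panel A 84/722 = 11.6%, the internal panel 217/951 = 22.8% → the internal panel
Overall: Panel A 451/1456 = 31.0%, the internal panel 501/1472 = 34.0% → the internal panel
The internal panel wins overall and in every proposal group — no reversal.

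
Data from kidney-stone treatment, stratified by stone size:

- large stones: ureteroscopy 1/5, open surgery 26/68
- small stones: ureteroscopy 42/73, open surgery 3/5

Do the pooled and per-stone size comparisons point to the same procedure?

No

Large stones: ureteroscopy 1/5 = 20.0%, open surgery 26/68 = 38.2% → open surgery
Small stones: ureteroscopy 42/73 = 57.5%, open surgery 3/5 = 60.0% → open surgery
Overall: ureteroscopy 43/78 = 55.1%, open surgery 29/73 = 39.7% → ureteroscopy
Open surgery wins each stone group but ureteroscopy wins overall — the comparison reverses. Open surgery's cases skew toward large stones, which has a lower base rate.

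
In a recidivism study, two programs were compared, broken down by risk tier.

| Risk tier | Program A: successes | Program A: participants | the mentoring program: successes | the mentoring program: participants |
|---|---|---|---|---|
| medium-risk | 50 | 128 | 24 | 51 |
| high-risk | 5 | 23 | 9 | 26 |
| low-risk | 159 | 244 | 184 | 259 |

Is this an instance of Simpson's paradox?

Medium-risk: Program A 50/128 = 39.1%, the mentoring program 24/51 = 47.1% → the mentoring program
High-risk: Program A 5/23 = 21.7%, the mentoring program 9/26 = 34.6% → the mentoring program
Low-risk: Program A 159/244 = 65.2%, the mentoring program 184/259 = 71.0% → the mentoring program
Overall: Program A 214/395 = 54.2%, the mentoring program 217/336 = 64.6% → the mentoring program
The mentoring program wins overall and in every risk group — no reversal.

No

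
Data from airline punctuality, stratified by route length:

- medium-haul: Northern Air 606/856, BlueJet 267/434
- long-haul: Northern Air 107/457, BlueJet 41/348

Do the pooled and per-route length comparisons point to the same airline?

Yes

Medium-haul: Northern Air 606/856 = 70.8%, BlueJet 267/434 = 61.5% → Northern Air
Long-haul: Northern Air 107/457 = 23.4%, BlueJet 41/348 = 11.8% → Northern Air
Overall: Northern Air 713/1313 = 54.3%, BlueJet 308/782 = 39.4% → Northern Air
Northern Air wins overall and in every route group — no reversal.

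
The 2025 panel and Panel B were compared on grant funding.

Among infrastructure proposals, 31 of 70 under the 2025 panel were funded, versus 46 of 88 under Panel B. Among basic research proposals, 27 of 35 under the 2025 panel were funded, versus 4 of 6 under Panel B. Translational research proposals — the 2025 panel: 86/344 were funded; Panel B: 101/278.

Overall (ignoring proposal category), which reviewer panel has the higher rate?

Panel B

Infrastructure: the 2025 panel 31/70 = 44.3%, Panel B 46/88 = 52.3% → Panel B
Basic research: the 2025 panel 27/35 = 77.1%, Panel B 4/6 = 66.7% → the 2025 panel
Translational research: the 2025 panel 86/344 = 25.0%, Panel B 101/278 = 36.3% → Panel B
Overall: the 2025 panel 144/449 = 32.1%, Panel B 151/372 = 40.6% → Panel B
(Neither sweeps every proposal group, but Panel B has the higher pooled rate.)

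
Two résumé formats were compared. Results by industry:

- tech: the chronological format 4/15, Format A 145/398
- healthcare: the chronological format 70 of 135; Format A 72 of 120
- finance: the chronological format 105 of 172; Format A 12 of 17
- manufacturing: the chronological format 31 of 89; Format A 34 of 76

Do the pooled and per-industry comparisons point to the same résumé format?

Tech: the chronological format 4/15 = 26.7%, Format A 145/398 = 36.4% → Format A
Healthcare: the chronological format 70/135 = 51.9%, Format A 72/120 = 60.0% → Format A
Finance: the chronological format 105/172 = 61.0%, Format A 12/17 = 70.6% → Format A
Manufacturing: the chronological format 31/89 = 34.8%, Format A 34/76 = 44.7% → Format A
Overall: the chronological format 210/411 = 51.1%, Format A 263/611 = 43.0% → the chronological format
Format A wins each industry group but the chronological format wins overall — the comparison reverses. Format A's applications skew toward tech, which has a lower base rate.

No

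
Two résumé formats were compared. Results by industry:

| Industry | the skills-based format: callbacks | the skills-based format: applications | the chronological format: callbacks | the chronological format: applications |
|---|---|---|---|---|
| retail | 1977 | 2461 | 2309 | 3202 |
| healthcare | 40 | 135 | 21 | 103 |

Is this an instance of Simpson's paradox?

Retail: the skills-based format 1977/2461 = 80.3%, the chronological format 2309/3202 = 72.1% → the skills-based format
Healthcare: the skills-based format 40/135 = 29.6%, the chronological format 21/103 = 20.4% → the skills-based format
Overall: the skills-based format 2017/2596 = 77.7%, the chronological format 2330/3305 = 70.5% → the skills-based format
The skills-based format wins overall and in every industry group — no reversal.

No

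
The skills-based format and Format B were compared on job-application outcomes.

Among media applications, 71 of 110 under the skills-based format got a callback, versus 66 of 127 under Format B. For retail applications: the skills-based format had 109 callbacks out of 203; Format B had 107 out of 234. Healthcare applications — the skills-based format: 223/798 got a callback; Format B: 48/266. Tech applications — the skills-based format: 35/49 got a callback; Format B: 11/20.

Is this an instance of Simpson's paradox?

No

Media: the skills-based format 71/110 = 64.5%, Format B 66/127 = 52.0% → the skills-based format
Retail: the skills-based format 109/203 = 53.7%, Format B 107/234 = 45.7% → the skills-based format
Healthcare: the skills-based format 223/798 = 27.9%, Format B 48/266 = 18.0% → the skills-based format
Tech: the skills-based format 35/49 = 71.4%, Format B 11/20 = 55.0% → the skills-based format
Overall: the skills-based format 438/1160 = 37.8%, Format B 232/647 = 35.9% → the skills-based format
The skills-based format wins overall and in every industry group — no reversal.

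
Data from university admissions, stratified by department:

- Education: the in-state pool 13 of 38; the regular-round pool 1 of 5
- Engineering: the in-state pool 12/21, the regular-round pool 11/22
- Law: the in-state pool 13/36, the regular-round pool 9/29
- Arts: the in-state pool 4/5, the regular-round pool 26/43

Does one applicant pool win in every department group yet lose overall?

Yes

Education: the in-state pool 13/38 = 34.2%, the regular-round pool 1/5 = 20.0% → the in-state pool
Engineering: the in-state pool 12/21 = 57.1%, the regular-round pool 11/22 = 50.0% → the in-state pool
Law: the in-state pool 13/36 = 36.1%, the regular-round pool 9/29 = 31.0% → the in-state pool
Arts: the in-state pool 4/5 = 80.0%, the regular-round pool 26/43 = 60.5% → the in-state pool
Overall: the in-state pool 42/100 = 42.0%, the regular-round pool 47/99 = 47.5% → the regular-round pool
The in-state pool wins each department group but the regular-round pool wins overall — the comparison reverses. The in-state pool's applicants skew toward Education, which has a lower base rate.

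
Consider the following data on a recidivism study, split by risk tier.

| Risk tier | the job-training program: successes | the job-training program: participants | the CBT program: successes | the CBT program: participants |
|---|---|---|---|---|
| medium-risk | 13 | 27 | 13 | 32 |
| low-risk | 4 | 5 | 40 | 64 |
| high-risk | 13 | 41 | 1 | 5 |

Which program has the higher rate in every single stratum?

Medium-risk: the job-training program 13/27 = 48.1%, the CBT program 13/32 = 40.6% → the job-training program
Low-risk: the job-training program 4/5 = 80.0%, the CBT program 40/64 = 62.5% → the job-training program
High-risk: the job-training program 13/41 = 31.7%, the CBT program 1/5 = 20.0% → the job-training program
The job-training program has the higher rate in all 3 groups.

the job-training program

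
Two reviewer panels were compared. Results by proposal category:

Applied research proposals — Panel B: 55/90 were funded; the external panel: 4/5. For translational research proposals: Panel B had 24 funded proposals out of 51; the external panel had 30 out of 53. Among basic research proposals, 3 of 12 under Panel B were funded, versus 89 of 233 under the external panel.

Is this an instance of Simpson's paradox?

Yes

Applied research: Panel B 55/90 = 61.1%, the external panel 4/5 = 80.0% → the external panel
Translational research: Panel B 24/51 = 47.1%, the external panel 30/53 = 56.6% → the external panel
Basic research: Panel B 3/12 = 25.0%, the external panel 89/233 = 38.2% → the external panel
Overall: Panel B 82/153 = 53.6%, the external panel 123/291 = 42.3% → Panel B
The external panel wins each proposal group but Panel B wins overall — the comparison reverses. The external panel's proposals skew toward basic research, which has a lower base rate.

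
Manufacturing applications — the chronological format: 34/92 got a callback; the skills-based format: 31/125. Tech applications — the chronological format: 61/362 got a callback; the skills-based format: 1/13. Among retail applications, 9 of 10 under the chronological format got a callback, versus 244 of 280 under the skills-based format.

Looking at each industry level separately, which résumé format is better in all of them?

Manufacturing: the chronological format 34/92 = 37.0%, the skills-based format 31/125 = 24.8% → the chronological format
Tech: the chronological format 61/362 = 16.9%, the skills-based format 1/13 = 7.7% → the chronological format
Retail: the chronological format 9/10 = 90.0%, the skills-based format 244/280 = 87.1% → the chronological format
The chronological format has the higher rate in all 3 groups.

the chronological format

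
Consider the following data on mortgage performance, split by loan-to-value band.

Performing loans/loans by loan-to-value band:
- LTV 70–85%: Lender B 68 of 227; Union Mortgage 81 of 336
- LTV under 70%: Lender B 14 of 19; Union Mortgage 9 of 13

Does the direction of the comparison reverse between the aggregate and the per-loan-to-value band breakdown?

LTV 70–85%: Lender B 68/227 = 30.0%, Union Mortgage 81/336 = 24.1% → Lender B
LTV under 70%: Lender B 14/19 = 73.7%, Union Mortgage 9/13 = 69.2% → Lender B
Overall: Lender B 82/246 = 33.3%, Union Mortgage 90/349 = 25.8% → Lender B
Lender B wins overall and in every loan-to-value group — no reversal.

No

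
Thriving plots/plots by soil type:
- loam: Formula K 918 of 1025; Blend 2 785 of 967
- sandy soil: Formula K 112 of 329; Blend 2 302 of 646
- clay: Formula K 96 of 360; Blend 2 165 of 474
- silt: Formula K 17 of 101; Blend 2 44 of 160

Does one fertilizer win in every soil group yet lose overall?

No

Loam: Formula K 918/1025 = 89.6%, Blend 2 785/967 = 81.2% → Formula K
Sandy soil: Formula K 112/329 = 34.0%, Blend 2 302/646 = 46.7% → Blend 2
Clay: Formula K 96/360 = 26.7%, Blend 2 165/474 = 34.8% → Blend 2
Silt: Formula K 17/101 = 16.8%, Blend 2 44/160 = 27.5% → Blend 2
Overall: Formula K 1143/1815 = 63.0%, Blend 2 1296/2247 = 57.7% → Formula K
Neither sweeps: Formula K wins 1 of 4 groups, Blend 2 wins 3. Formula K wins overall but not every group — no Simpson reversal.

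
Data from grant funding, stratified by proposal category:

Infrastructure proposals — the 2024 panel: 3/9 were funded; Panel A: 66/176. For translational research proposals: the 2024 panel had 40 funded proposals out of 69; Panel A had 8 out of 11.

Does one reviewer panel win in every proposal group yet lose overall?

Yes

Infrastructure: the 2024 panel 3/9 = 33.3%, Panel A 66/176 = 37.5% → Panel A
Translational research: the 2024 panel 40/69 = 58.0%, Panel A 8/11 = 72.7% → Panel A
Overall: the 2024 panel 43/78 = 55.1%, Panel A 74/187 = 39.6% → the 2024 panel
Panel A wins each proposal group but the 2024 panel wins overall — the comparison reverses. Panel A's proposals skew toward infrastructure, which has a lower base rate.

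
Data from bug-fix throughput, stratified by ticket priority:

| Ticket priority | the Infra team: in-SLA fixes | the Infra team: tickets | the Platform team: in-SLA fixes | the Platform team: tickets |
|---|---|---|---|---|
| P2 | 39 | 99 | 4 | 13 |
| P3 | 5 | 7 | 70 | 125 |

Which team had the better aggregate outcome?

P2: the Infra team 39/99 = 39.4%, the Platform team 4/13 = 30.8% → the Infra team
P3: the Infra team 5/7 = 71.4%, the Platform team 70/125 = 56.0% → the Infra team
Overall: the Infra team 44/106 = 41.5%, the Platform team 74/138 = 53.6% → the Platform team
(The Infra team wins every ticket group but the Platform team wins overall — the Infra team's tickets skew toward the low-rate P2 group.)

the Platform team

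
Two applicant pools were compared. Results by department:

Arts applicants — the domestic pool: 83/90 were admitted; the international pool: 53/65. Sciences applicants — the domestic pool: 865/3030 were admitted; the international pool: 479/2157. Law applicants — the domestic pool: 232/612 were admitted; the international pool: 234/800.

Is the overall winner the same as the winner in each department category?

Yes

Arts: the domestic pool 83/90 = 92.2%, the international pool 53/65 = 81.5% → the domestic pool
Sciences: the domestic pool 865/3030 = 28.5%, the international pool 479/2157 = 22.2% → the domestic pool
Law: the domestic pool 232/612 = 37.9%, the international pool 234/800 = 29.2% → the domestic pool
Overall: the domestic pool 1180/3732 = 31.6%, the international pool 766/3022 = 25.3% → the domestic pool
The domestic pool wins overall and in every department group — no reversal.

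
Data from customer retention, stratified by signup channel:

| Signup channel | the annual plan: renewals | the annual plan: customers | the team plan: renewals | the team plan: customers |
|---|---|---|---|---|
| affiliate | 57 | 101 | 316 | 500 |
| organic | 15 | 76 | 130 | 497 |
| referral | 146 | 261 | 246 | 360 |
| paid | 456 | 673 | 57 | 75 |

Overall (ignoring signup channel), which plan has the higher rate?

Affiliate: the annual plan 57/101 = 56.4%, the team plan 316/500 = 63.2% → the team plan
Organic: the annual plan 15/76 = 19.7%, the team plan 130/497 = 26.2% → the team plan
Referral: the annual plan 146/261 = 55.9%, the team plan 246/360 = 68.3% → the team plan
Paid: the annual plan 456/673 = 67.8%, the team plan 57/75 = 76.0% → the team plan
Overall: the annual plan 674/1111 = 60.7%, the team plan 749/1432 = 52.3% → the annual plan
(The team plan wins every signup group but the annual plan wins overall — the team plan's customers skew toward the low-rate organic group.)

the annual plan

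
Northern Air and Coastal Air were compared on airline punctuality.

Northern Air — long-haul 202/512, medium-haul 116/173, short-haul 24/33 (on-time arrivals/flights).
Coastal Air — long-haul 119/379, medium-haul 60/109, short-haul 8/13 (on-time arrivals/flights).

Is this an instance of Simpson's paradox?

Long-haul: Northern Air 202/512 = 39.5%, Coastal Air 119/379 = 31.4% → Northern Air
Medium-haul: Northern Air 116/173 = 67.1%, Coastal Air 60/109 = 55.0% → Northern Air
Short-haul: Northern Air 24/33 = 72.7%, Coastal Air 8/13 = 61.5% → Northern Air
Overall: Northern Air 342/718 = 47.6%, Coastal Air 187/501 = 37.3% → Northern Air
Northern Air wins overall and in every route group — no reversal.

No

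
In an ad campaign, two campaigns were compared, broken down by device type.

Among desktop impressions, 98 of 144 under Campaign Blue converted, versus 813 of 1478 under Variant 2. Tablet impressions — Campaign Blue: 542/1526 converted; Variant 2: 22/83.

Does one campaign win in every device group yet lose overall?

Desktop: Campaign Blue 98/144 = 68.1%, Variant 2 813/1478 = 55.0% → Campaign Blue
Tablet: Campaign Blue 542/1526 = 35.5%, Variant 2 22/83 = 26.5% → Campaign Blue
Overall: Campaign Blue 640/1670 = 38.3%, Variant 2 835/1561 = 53.5% → Variant 2
Campaign Blue wins each device group but Variant 2 wins overall — the comparison reverses. Campaign Blue's impressions skew toward tablet, which has a lower base rate.

Yes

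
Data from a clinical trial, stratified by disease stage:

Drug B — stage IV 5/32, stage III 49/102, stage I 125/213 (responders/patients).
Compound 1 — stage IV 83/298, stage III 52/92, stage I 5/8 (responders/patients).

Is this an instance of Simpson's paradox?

Stage IV: Drug B 5/32 = 15.6%, Compound 1 83/298 = 27.9% → Compound 1
Stage III: Drug B 49/102 = 48.0%, Compound 1 52/92 = 56.5% → Compound 1
Stage I: Drug B 125/213 = 58.7%, Compound 1 5/8 = 62.5% → Compound 1
Overall: Drug B 179/347 = 51.6%, Compound 1 140/398 = 35.2% → Drug B
Compound 1 wins each disease group but Drug B wins overall — the comparison reverses. Compound 1's patients skew toward stage IV, which has a lower base rate.

Yes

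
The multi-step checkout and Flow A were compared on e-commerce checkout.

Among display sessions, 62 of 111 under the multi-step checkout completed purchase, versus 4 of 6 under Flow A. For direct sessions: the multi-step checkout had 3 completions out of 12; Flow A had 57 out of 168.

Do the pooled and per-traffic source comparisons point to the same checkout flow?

Display: the multi-step checkout 62/111 = 55.9%, Flow A 4/6 = 66.7% → Flow A
Direct: the multi-step checkout 3/12 = 25.0%, Flow A 57/168 = 33.9% → Flow A
Overall: the multi-step checkout 65/123 = 52.8%, Flow A 61/174 = 35.1% → the multi-step checkout
Flow A wins each traffic group but the multi-step checkout wins overall — the comparison reverses. Flow A's sessions skew toward direct, which has a lower base rate.

No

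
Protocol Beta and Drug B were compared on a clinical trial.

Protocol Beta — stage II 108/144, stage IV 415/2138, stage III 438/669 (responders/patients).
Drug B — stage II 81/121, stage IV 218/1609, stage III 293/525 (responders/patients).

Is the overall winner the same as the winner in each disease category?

Yes

Stage II: Protocol Beta 108/144 = 75.0%, Drug B 81/121 = 66.9% → Protocol Beta
Stage IV: Protocol Beta 415/2138 = 19.4%, Drug B 218/1609 = 13.5% → Protocol Beta
Stage III: Protocol Beta 438/669 = 65.5%, Drug B 293/525 = 55.8% → Protocol Beta
Overall: Protocol Beta 961/2951 = 32.6%, Drug B 592/2255 = 26.3% → Protocol Beta
Protocol Beta wins overall and in every disease group — no reversal.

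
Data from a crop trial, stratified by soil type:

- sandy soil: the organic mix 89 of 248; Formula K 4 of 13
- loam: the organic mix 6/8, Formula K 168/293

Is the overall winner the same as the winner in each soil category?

No

Sandy soil: the organic mix 89/248 = 35.9%, Formula K 4/13 = 30.8% → the organic mix
Loam: the organic mix 6/8 = 75.0%, Formula K 168/293 = 57.3% → the organic mix
Overall: the organic mix 95/256 = 37.1%, Formula K 172/306 = 56.2% → Formula K
The organic mix wins each soil group but Formula K wins overall — the comparison reverses. The organic mix's plots skew toward sandy soil, which has a lower base rate.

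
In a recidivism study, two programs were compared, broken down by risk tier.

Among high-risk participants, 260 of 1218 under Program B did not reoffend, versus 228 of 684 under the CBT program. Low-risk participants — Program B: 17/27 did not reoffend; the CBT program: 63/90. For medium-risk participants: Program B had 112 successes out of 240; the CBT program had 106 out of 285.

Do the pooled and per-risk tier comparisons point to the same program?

High-risk: Program B 260/1218 = 21.3%, the CBT program 228/684 = 33.3% → the CBT program
Low-risk: Program B 17/27 = 63.0%, the CBT program 63/90 = 70.0% → the CBT program
Medium-risk: Program B 112/240 = 46.7%, the CBT program 106/285 = 37.2% → Program B
Overall: Program B 389/1485 = 26.2%, the CBT program 397/1059 = 37.5% → the CBT program
Neither sweeps: Program B wins 1 of 3 groups, the CBT program wins 2. The CBT program wins overall but not every group — no Simpson reversal.

No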